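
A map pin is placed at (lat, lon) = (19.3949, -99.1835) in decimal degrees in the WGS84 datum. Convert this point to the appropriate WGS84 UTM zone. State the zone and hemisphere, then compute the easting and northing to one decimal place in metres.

Longitude -99.1835° lies in the 6° band [-102°, -96°), giving zone 14; latitude is north of the equator, so 14N.
Zone 14 central meridian λ₀ = 6×14 − 183 = -99°; Δλ = -0.1835°.
Transverse Mercator on WGS84 with k₀ = 0.9996 gives E = 480732.636 m, N = 2144533.448 m.

Zone 14N: E 480732.6 m, N 2144533.4 m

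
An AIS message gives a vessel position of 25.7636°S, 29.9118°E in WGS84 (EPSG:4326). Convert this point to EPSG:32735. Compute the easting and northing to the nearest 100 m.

E 792100 m, N 7147300 m

Zone 35 central meridian λ₀ = 6×35 − 183 = 27°; Δλ = +2.9118°.
Transverse Mercator on WGS84 with k₀ = 0.9996 gives E = 792065.676 m, N = 7147267.891 m.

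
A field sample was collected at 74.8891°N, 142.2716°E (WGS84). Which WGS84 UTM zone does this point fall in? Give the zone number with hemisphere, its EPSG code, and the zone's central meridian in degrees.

UTM zone = ⌊(λ + 180)/6⌋ + 1; 142.2716° ∈ [138°, 144°) → zone 54.
Hemisphere: N (φ ≥ 0).
Central meridian λ₀ = 6×54 − 183 = 141°.
EPSG code: 32654.

Zone 54N (EPSG:32654), central meridian 141°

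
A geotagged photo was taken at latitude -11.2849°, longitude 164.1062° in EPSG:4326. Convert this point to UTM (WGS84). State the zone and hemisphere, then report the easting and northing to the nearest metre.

Longitude 164.1062° lies in the 6° band [162°, 168°), giving zone 58; latitude is south of the equator, so 58S.
Zone 58 central meridian λ₀ = 6×58 − 183 = 165°; Δλ = -0.8938°.
Transverse Mercator on WGS84 with k₀ = 0.9996 gives E = 402449.142 m, N = 8752369.839 m.

Zone 58S: E 402449 m, N 8752370 m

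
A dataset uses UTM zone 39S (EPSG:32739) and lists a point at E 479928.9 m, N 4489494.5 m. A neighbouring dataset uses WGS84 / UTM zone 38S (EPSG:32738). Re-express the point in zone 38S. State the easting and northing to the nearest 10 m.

E 912070 m, N 4473810 m

UTM 39S → geographic: φ = -49.74669990°, λ = 50.72140057°.
UTM 38S (λ₀ = 45°) forward: E = 912073.060 m, N = 4473805.489 m.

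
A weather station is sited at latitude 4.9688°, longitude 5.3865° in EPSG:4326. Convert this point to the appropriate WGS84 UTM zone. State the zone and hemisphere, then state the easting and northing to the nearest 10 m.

Zone 31N: E 764640 m, N 549690 m

Longitude 5.3865° lies in the 6° band [0°, 6°), giving zone 31; latitude is north of the equator, so 31N.
Zone 31 central meridian λ₀ = 6×31 − 183 = 3°; Δλ = +2.3865°.
Transverse Mercator on WGS84 with k₀ = 0.9996 gives E = 764642.272 m, N = 549693.074 m.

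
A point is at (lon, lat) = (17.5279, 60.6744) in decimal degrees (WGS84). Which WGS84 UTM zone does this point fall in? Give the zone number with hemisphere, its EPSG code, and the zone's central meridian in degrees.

Zone 33N (EPSG:32633), central meridian 15°

UTM zone = ⌊(λ + 180)/6⌋ + 1; 17.5279° ∈ [12°, 18°) → zone 33.
Hemisphere: N (φ ≥ 0).
Central meridian λ₀ = 6×33 − 183 = 15°.
EPSG code: 32633.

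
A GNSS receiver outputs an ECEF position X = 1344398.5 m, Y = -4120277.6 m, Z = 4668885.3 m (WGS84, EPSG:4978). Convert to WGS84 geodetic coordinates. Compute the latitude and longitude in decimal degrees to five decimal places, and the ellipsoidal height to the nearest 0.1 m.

lat 47.32160°, lon -71.92910°, h 3822.5 m

λ = atan2(Y, X) = -71.92909973°; p = √(X²+Y²) = 4334062.2 m.
Bowring's method on WGS84 (a = 6378137 m, b = 6356752.314 m) gives φ = 47.32159961°, h = 3822.505 m.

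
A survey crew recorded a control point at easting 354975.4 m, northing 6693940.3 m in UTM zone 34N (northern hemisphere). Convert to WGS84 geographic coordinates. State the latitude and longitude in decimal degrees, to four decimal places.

lat 60.3559°, lon 18.3712°

Zone 34N: λ₀ = 21°, k₀ = 0.9996, false easting 500000 m.
Meridian distance M = (N − FN)/k₀ = 6696618.9 m.
Inverse transverse Mercator on WGS84 gives φ = 60.35590004°, λ = 18.37120053°.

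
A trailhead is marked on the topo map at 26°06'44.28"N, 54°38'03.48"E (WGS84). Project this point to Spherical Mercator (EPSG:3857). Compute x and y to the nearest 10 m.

Web Mercator is spherical with R = a = 6378137 m.
x = R·λ = 6378137 × 0.953548420 = 6081862.456 m.
y = R·ln tan(π/4 + φ/2) = 6378137 × 0.472394438 = 3012996.441 m.

x 6081860 m, y 3013000 m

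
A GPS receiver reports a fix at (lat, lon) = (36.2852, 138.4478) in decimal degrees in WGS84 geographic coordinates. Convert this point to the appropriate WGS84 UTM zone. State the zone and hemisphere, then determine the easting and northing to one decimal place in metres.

Zone 54N: E 270784.5 m, N 4018604.5 m

Longitude 138.4478° lies in the 6° band [138°, 144°), giving zone 54; latitude is north of the equator, so 54N.
Zone 54 central meridian λ₀ = 6×54 − 183 = 141°; Δλ = -2.5522°.
Transverse Mercator on WGS84 with k₀ = 0.9996 gives E = 270784.458 m, N = 4018604.453 m.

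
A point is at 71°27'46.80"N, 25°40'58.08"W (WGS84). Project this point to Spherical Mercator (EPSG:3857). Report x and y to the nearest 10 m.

Web Mercator is spherical with R = a = 6378137 m.
x = R·λ = 6378137 × -0.448249421 = -2858996.218 m.
y = R·ln tan(π/4 + φ/2) = 6378137 × 1.812829026 = 11562471.888 m.

x -2859000 m, y 11562470 m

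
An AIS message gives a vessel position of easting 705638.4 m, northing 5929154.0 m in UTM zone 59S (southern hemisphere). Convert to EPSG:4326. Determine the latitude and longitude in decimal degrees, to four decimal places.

Zone 59S: λ₀ = 171°, k₀ = 0.9996, false easting 500000 m, false northing 10000000 m.
Meridian distance M = (N − FN)/k₀ = -4072475.0 m.
Inverse transverse Mercator on WGS84 gives φ = -36.76110017°, λ = 173.30379958°.

lat -36.7611°, lon 173.3038°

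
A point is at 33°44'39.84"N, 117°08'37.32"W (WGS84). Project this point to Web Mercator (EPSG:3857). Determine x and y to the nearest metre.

Web Mercator is spherical with R = a = 6378137 m.
x = R·λ = 6378137 × -2.044543263 = -13040377.034 m.
y = R·ln tan(π/4 + φ/2) = 6378137 × 0.626285169 = 3994532.610 m.

x -13040377 m, y 3994533 m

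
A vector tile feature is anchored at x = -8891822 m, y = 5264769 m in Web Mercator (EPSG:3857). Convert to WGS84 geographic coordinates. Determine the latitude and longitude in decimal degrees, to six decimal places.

lat 42.689101°, lon -79.876596°

R = 6378137 m. λ = x/R = -79.87659606°.
φ = 2·arctan(exp(y/R)) − 90° = 2·arctan(2.28288) − 90° = 42.68910139°.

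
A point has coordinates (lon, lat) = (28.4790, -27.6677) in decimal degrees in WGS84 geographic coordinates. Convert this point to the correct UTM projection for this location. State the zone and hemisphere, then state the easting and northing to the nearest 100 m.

Zone 35S: E 645900 m, N 6938700 m

Longitude 28.4790° lies in the 6° band [24°, 30°), giving zone 35; latitude is south of the equator, so 35S.
Zone 35 central meridian λ₀ = 6×35 − 183 = 27°; Δλ = +1.4790°.
Transverse Mercator on WGS84 with k₀ = 0.9996 gives E = 645871.941 m, N = 6938732.958 m.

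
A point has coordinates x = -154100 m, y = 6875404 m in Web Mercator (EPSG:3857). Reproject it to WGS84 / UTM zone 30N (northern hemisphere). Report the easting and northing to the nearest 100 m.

Web Mercator inverse (R = 6378137 m) → φ = 52.41440040°, λ = -1.38430385°.
UTM 30N forward: E = 609887.587 m, N = 5808358.565 m.

E 609900 m, N 5808400 m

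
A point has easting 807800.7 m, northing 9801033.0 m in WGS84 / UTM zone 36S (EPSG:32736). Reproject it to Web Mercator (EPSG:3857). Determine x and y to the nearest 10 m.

Unproject from UTM 36S (λ₀ = 33°) → φ = -1.79800035°, λ = 35.76640002°.
Web Mercator (R = 6378137 m): x = 3981497.438 m, y = -200185.342 m.

x 3981500 m, y -200190 m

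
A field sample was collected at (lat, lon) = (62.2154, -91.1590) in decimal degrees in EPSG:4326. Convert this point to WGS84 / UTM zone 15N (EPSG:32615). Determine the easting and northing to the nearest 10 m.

E 595740 m, N 6899540 m

Zone 15 central meridian λ₀ = 6×15 − 183 = -93°; Δλ = +1.8410°.
Transverse Mercator on WGS84 with k₀ = 0.9996 gives E = 595735.811 m, N = 6899537.206 m.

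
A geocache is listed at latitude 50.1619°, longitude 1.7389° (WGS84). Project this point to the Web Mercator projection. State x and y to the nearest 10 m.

Web Mercator is spherical with R = a = 6378137 m.
x = R·λ = 6378137 × 0.030349530 = 193573.463 m.
y = R·ln tan(π/4 + φ/2) = 6378137 × 1.015086603 = 6474361.422 m.

x 193570 m, y 6474360 m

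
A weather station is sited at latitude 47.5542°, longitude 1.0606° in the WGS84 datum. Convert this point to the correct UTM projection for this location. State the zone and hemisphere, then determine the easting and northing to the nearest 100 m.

Longitude 1.0606° lies in the 6° band [0°, 6°), giving zone 31; latitude is north of the equator, so 31N.
Zone 31 central meridian λ₀ = 6×31 − 183 = 3°; Δλ = -1.9394°.
Transverse Mercator on WGS84 with k₀ = 0.9996 gives E = 354089.972 m, N = 5268575.919 m.

Zone 31N: E 354100 m, N 5268600 m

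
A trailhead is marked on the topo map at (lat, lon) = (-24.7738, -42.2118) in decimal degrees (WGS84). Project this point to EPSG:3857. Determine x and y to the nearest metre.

x -4698996 m, y -2847987 m

Web Mercator is spherical with R = a = 6378137 m.
x = R·λ = 6378137 × -0.736734893 = -4698996.081 m.
y = R·ln tan(π/4 + φ/2) = 6378137 × -0.446523259 = -2847986.522 m.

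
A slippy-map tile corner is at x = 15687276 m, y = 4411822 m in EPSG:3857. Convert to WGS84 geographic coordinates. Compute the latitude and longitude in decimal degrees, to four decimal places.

lat 36.8040°, lon 140.9212°

R = 6378137 m. λ = x/R = 140.92119797°.
φ = 2·arctan(exp(y/R)) − 90° = 2·arctan(1.99713) − 90° = 36.80399990°.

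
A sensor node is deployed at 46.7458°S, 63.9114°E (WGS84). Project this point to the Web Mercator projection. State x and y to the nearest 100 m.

x 7114600 m, y -5900700 m

Web Mercator is spherical with R = a = 6378137 m.
x = R·λ = 6378137 × 1.115464360 = 7114584.504 m.
y = R·ln tan(π/4 + φ/2) = 6378137 × -0.925141686 = -5900680.418 m.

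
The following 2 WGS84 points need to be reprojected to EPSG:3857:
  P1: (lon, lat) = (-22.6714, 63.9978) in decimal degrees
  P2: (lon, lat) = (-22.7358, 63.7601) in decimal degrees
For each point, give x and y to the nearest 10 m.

Web Mercator: x = R·λ, y = R·ln tan(π/4+φ/2), R = 6378137 m.
P1 (63.9978°, -22.6714°) → (-2523768.704, 9349205.531) m.
P2 (63.7601°, -22.7358°) → (-2530937.679, 9289104.057) m.

P1: x -2523770 m, y 9349210 m; P2: x -2530940 m, y 9289100 m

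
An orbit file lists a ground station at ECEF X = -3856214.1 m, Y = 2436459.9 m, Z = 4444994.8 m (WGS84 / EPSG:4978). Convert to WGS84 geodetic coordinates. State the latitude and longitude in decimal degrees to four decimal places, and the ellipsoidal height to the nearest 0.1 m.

lat 44.4516°, lon 147.7142°, h 1348.3 m

λ = atan2(Y, X) = 147.71420013°; p = √(X²+Y²) = 4561438.8 m.
Bowring's method on WGS84 (a = 6378137 m, b = 6356752.314 m) gives φ = 44.45160008°, h = 1348.3495 m.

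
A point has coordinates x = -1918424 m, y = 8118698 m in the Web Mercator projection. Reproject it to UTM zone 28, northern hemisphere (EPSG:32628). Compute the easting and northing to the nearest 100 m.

Web Mercator inverse (R = 6378137 m) → φ = 58.71340095°, λ = -17.23349601°.
UTM 28N forward: E = 370630.872 m, N = 6510295.030 m.

E 370600 m, N 6510300 m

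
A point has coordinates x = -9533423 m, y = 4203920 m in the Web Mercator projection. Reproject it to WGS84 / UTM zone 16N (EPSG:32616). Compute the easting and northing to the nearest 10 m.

E 623640 m, N 3906510 m

Web Mercator inverse (R = 6378137 m) → φ = 35.29409756°, λ = -85.64019591°.
UTM 16N forward: E = 623642.659 m, N = 3906505.967 m.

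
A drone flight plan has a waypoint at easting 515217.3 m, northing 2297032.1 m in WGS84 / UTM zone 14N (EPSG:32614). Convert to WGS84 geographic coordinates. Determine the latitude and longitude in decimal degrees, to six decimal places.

lat 20.773000°, lon -98.853800°

Zone 14N: λ₀ = -99°, k₀ = 0.9996, false easting 500000 m.
Meridian distance M = (N − FN)/k₀ = 2297951.3 m.
Inverse transverse Mercator on WGS84 gives φ = 20.77299959°, λ = -98.85379961°.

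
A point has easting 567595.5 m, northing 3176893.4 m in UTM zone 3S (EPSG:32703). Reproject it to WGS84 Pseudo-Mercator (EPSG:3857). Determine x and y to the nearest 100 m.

x -18226200 m, y -8749900 m

Unproject from UTM 3S (λ₀ = -165°) → φ = -61.53560011°, λ = -163.72870057°.
Web Mercator (R = 6378137 m): x = -18226195.576 m, y = -8749855.575 m.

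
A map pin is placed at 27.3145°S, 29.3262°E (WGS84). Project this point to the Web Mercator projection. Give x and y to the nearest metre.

x 3264578 m, y -3162820 m

Web Mercator is spherical with R = a = 6378137 m.
x = R·λ = 6378137 × 0.511838747 = 3264577.651 m.
y = R·ln tan(π/4 + φ/2) = 6378137 × -0.495884553 = -3162819.616 m.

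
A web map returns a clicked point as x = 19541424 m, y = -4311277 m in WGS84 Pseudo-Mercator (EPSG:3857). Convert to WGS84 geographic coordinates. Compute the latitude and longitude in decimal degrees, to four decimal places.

lat -36.0774°, lon 175.5436°

R = 6378137 m. λ = x/R = 175.54359853°.
φ = 2·arctan(exp(y/R)) − 90° = 2·arctan(0.50867) − 90° = -36.07740199°.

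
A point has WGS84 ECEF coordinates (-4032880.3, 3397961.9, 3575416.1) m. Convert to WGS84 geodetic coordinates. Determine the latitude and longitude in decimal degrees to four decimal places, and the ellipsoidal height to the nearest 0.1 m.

lat 34.3159°, lon 139.8837°, h -47.6 m

λ = atan2(Y, X) = 139.88369983°; p = √(X²+Y²) = 5273544.2 m.
Bowring's method on WGS84 (a = 6378137 m, b = 6356752.314 m) gives φ = 34.31589987°, h = -47.587 m.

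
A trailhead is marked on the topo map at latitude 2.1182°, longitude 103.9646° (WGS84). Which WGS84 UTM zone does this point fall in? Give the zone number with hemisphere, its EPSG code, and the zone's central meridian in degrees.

UTM zone = ⌊(λ + 180)/6⌋ + 1; 103.9646° ∈ [102°, 108°) → zone 48.
Hemisphere: N (φ ≥ 0).
Central meridian λ₀ = 6×48 − 183 = 105°.
EPSG code: 32648.

Zone 48N (EPSG:32648), central meridian 105°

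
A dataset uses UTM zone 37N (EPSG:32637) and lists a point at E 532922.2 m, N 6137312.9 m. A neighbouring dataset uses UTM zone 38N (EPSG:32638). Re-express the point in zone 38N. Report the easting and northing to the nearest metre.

E 152945 m, N 6150867 m

UTM 37N → geographic: φ = 55.38099994°, λ = 39.51960011°.
UTM 38N (λ₀ = 45°) forward: E = 152944.673 m, N = 6150866.627 m.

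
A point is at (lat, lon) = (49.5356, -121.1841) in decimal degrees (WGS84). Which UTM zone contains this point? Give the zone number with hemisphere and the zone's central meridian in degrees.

Zone 10N, central meridian -123°

UTM zone = ⌊(λ + 180)/6⌋ + 1; -121.1841° ∈ [-126°, -120°) → zone 10.
Hemisphere: N (φ ≥ 0).
Central meridian λ₀ = 6×10 − 183 = -123°.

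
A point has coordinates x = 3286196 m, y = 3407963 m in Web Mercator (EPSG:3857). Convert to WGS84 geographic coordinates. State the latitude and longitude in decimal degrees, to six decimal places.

lat 29.253597°, lon 29.520401°

R = 6378137 m. λ = x/R = 29.52040093°.
φ = 2·arctan(exp(y/R)) − 90° = 2·arctan(1.70629) − 90° = 29.25359687°.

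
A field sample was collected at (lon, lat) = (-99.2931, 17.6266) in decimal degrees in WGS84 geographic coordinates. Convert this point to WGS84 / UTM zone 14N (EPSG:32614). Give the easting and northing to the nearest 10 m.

E 468910 m, N 1948900 m

Zone 14 central meridian λ₀ = 6×14 − 183 = -99°; Δλ = -0.2931°.
Transverse Mercator on WGS84 with k₀ = 0.9996 gives E = 468906.906 m, N = 1948898.889 m.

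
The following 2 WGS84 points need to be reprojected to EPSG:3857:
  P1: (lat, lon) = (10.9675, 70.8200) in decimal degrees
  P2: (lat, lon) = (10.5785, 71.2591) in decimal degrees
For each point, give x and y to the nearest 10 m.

P1: x 7883650 m, y 1228420 m; P2: x 7932530 m, y 1184340 m

Web Mercator: x = R·λ, y = R·ln tan(π/4+φ/2), R = 6378137 m.
P1 (10.9675°, 70.8200°) → (7883646.338, 1228421.407) m.
P2 (10.5785°, 71.2591°) → (7932526.726, 1184341.140) m.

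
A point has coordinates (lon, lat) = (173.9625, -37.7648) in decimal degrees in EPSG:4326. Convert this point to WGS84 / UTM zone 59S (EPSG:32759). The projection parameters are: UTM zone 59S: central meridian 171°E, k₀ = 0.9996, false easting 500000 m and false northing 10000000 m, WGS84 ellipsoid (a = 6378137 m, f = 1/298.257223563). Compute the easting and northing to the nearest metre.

Zone 59 central meridian λ₀ = 6×59 − 183 = 171°; Δλ = +2.9625°.
Transverse Mercator on WGS84 with k₀ = 0.9996 gives E = 760957.419 m, N = 5816146.625 m.

E 760957 m, N 5816147 m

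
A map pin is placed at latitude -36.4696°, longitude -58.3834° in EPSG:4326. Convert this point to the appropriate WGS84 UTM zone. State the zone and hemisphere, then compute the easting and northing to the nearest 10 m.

Longitude -58.3834° lies in the 6° band [-60°, -54°), giving zone 21; latitude is south of the equator, so 21S.
Zone 21 central meridian λ₀ = 6×21 − 183 = -57°; Δλ = -1.3834°.
Transverse Mercator on WGS84 with k₀ = 0.9996 gives E = 376057.269 m, N = 5963074.506 m.

Zone 21S: E 376060 m, N 5963070 m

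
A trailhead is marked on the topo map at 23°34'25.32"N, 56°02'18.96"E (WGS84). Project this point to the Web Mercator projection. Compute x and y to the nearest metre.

Web Mercator is spherical with R = a = 6378137 m.
x = R·λ = 6378137 × 0.978058078 = 6238188.417 m.
y = R·ln tan(π/4 + φ/2) = 6378137 × 0.423563648 = 2701546.972 m.

x 6238188 m, y 2701547 m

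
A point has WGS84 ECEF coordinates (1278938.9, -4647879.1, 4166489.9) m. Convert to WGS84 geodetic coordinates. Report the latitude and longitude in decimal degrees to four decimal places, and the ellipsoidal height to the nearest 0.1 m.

lat 41.0274°, lon -74.6149°, h 2697.5 m

λ = atan2(Y, X) = -74.61489986°; p = √(X²+Y²) = 4820629.1 m.
Bowring's method on WGS84 (a = 6378137 m, b = 6356752.314 m) gives φ = 41.02740020°, h = 2697.459 m.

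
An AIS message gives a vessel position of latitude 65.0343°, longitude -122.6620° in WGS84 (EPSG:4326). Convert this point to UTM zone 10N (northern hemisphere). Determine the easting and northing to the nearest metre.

E 515918 m, N 7212320 m

Zone 10 central meridian λ₀ = 6×10 − 183 = -123°; Δλ = +0.3380°.
Transverse Mercator on WGS84 with k₀ = 0.9996 gives E = 515918.451 m, N = 7212319.823 m.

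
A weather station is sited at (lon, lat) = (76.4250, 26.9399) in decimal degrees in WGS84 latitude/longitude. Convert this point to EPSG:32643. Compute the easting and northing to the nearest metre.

E 641465 m, N 2980576 m

Zone 43 central meridian λ₀ = 6×43 − 183 = 75°; Δλ = +1.4250°.
Transverse Mercator on WGS84 with k₀ = 0.9996 gives E = 641465.385 m, N = 2980575.761 m.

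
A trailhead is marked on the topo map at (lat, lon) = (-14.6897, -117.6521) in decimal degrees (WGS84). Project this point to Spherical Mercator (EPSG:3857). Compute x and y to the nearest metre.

x -13096972 m, y -1653465 m

Web Mercator is spherical with R = a = 6378137 m.
x = R·λ = 6378137 × -2.053416517 = -13096971.863 m.
y = R·ln tan(π/4 + φ/2) = 6378137 × -0.259239481 = -1653464.924 m.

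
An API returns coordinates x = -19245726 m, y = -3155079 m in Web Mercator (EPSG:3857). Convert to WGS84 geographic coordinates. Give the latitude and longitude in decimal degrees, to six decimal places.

lat -27.252701°, lon -172.887298°

R = 6378137 m. λ = x/R = -172.88729820°.
φ = 2·arctan(exp(y/R)) − 90° = 2·arctan(0.60977) − 90° = -27.25270076°.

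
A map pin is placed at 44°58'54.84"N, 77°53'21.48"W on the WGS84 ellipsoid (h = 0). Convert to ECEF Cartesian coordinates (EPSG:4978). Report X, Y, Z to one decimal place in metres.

WGS84: a = 6378137 m, e² = 0.006694380; N(φ) = a/√(1−e²sin²φ) = 6388831.512 m.
X = (N+h)·cosφ·cosλ = 948094.169 m; Y = (N+h)·cosφ·sinλ = -4418438.165 m; Z = (N(1−e²)+h)·sinφ = 4485925.852 m.

X 948094.2 m, Y -4418438.2 m, Z 4485925.9 m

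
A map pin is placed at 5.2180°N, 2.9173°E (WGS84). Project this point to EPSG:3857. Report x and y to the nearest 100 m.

Web Mercator is spherical with R = a = 6378137 m.
x = R·λ = 6378137 × 0.050916490 = 324752.350 m.
y = R·ln tan(π/4 + φ/2) = 6378137 × 0.091197433 = 581669.719 m.

x 324800 m, y 581700 m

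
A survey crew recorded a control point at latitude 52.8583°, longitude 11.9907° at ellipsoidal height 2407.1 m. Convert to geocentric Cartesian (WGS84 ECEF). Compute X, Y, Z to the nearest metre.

WGS84: a = 6378137 m, e² = 0.006694380; N(φ) = a/√(1−e²sin²φ) = 6391746.332 m.
X = (N+h)·cosφ·cosλ = 3776479.455 m; Y = (N+h)·cosφ·sinλ = 802074.834 m; Z = (N(1−e²)+h)·sinφ = 5062956.681 m.

X 3776479 m, Y 802075 m, Z 5062957 m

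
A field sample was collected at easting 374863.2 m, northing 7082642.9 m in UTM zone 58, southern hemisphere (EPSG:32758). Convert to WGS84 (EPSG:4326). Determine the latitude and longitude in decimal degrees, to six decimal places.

lat -26.370800°, lon 163.745700°

Zone 58S: λ₀ = 165°, k₀ = 0.9996, false easting 500000 m, false northing 10000000 m.
Meridian distance M = (N − FN)/k₀ = -2918524.5 m.
Inverse transverse Mercator on WGS84 gives φ = -26.37079984°, λ = 163.74570016°.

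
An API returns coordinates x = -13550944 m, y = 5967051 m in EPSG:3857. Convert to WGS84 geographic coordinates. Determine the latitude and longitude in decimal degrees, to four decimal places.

R = 6378137 m. λ = x/R = -121.73020109°.
φ = 2·arctan(exp(y/R)) − 90° = 2·arctan(2.54861) − 90° = 47.15280194°.

lat 47.1528°, lon -121.7302°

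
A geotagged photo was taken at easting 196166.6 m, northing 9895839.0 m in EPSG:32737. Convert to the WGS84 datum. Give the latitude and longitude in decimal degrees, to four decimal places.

lat -0.9413°, lon 36.2702°

Zone 37S: λ₀ = 39°, k₀ = 0.9996, false easting 500000 m, false northing 10000000 m.
Meridian distance M = (N − FN)/k₀ = -104202.7 m.
Inverse transverse Mercator on WGS84 gives φ = -0.94130000°, λ = 36.27019963°.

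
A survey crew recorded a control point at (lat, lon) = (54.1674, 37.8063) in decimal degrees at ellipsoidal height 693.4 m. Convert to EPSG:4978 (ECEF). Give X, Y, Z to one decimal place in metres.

WGS84: a = 6378137 m, e² = 0.006694380; N(φ) = a/√(1−e²sin²φ) = 6392215.738 m.
X = (N+h)·cosφ·cosλ = 2956927.266 m; Y = (N+h)·cosφ·sinλ = 2294148.696 m; Z = (N(1−e²)+h)·sinφ = 5148235.993 m.

X 2956927.3 m, Y 2294148.7 m, Z 5148236.0 m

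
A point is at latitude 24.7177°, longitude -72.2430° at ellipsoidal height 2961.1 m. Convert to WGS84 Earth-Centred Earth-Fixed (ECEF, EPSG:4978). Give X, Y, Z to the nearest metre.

X 1768842 m, Y -5523536 m, Z 2651939 m

WGS84: a = 6378137 m, e² = 0.006694380; N(φ) = a/√(1−e²sin²φ) = 6381873.071 m.
X = (N+h)·cosφ·cosλ = 1768841.914 m; Y = (N+h)·cosφ·sinλ = -5523536.304 m; Z = (N(1−e²)+h)·sinφ = 2651939.415 m.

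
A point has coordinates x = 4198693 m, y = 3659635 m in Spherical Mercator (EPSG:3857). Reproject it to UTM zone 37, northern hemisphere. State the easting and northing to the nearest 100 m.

Web Mercator inverse (R = 6378137 m) → φ = 31.20679783°, λ = 37.71750095°.
UTM 37N forward: E = 377825.120 m, N = 3453229.242 m.

E 377800 m, N 3453200 m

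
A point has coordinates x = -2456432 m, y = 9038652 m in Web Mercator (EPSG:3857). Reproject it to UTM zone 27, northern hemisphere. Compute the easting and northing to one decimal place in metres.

E 445515.0 m, N 6957930.0 m

Web Mercator inverse (R = 6378137 m) → φ = 62.74770009°, λ = -22.06650410°.
UTM 27N forward: E = 445514.983 m, N = 6957930.027 m.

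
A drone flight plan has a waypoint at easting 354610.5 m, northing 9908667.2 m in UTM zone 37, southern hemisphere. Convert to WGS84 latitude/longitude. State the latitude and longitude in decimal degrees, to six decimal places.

Zone 37S: λ₀ = 39°, k₀ = 0.9996, false easting 500000 m, false northing 10000000 m.
Meridian distance M = (N − FN)/k₀ = -91369.3 m.
Inverse transverse Mercator on WGS84 gives φ = -0.82609965°, λ = 37.69340034°.

lat -0.826100°, lon 37.693400°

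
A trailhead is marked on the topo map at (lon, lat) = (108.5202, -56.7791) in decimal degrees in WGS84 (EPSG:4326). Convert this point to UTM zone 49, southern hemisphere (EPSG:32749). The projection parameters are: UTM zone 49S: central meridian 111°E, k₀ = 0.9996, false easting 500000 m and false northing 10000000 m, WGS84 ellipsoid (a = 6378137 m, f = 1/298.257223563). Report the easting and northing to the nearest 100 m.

E 348500 m, N 3704500 m

Zone 49 central meridian λ₀ = 6×49 − 183 = 111°; Δλ = -2.4798°.
Transverse Mercator on WGS84 with k₀ = 0.9996 gives E = 348484.887 m, N = 3704459.552 m.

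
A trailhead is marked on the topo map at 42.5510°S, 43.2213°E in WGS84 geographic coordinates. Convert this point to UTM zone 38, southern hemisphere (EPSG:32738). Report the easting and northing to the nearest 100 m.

E 354000 m, N 5287500 m

Zone 38 central meridian λ₀ = 6×38 − 183 = 45°; Δλ = -1.7787°.
Transverse Mercator on WGS84 with k₀ = 0.9996 gives E = 353967.883 m, N = 5287510.807 m.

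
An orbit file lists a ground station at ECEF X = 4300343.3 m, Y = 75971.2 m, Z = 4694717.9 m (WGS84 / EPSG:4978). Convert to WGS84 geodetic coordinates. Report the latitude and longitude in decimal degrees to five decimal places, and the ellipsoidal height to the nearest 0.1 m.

lat 47.69760°, lon 1.01210°, h 548.5 m

λ = atan2(Y, X) = 1.01209975°; p = √(X²+Y²) = 4301014.3 m.
Bowring's method on WGS84 (a = 6378137 m, b = 6356752.314 m) gives φ = 47.69759954°, h = 548.482 m.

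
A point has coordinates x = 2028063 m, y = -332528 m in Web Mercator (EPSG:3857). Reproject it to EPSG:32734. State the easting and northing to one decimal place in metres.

Web Mercator inverse (R = 6378137 m) → φ = -2.98579753°, λ = 18.21839990°.
UTM 34S forward: E = 190773.279 m, N = 9669585.444 m.

E 190773.3 m, N 9669585.4 m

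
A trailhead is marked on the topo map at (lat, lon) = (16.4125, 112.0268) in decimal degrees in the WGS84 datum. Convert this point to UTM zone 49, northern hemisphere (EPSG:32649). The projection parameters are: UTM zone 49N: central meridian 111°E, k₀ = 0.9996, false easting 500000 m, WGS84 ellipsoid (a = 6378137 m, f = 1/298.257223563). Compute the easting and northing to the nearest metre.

E 609636 m, N 1814842 m

Zone 49 central meridian λ₀ = 6×49 − 183 = 111°; Δλ = +1.0268°.
Transverse Mercator on WGS84 with k₀ = 0.9996 gives E = 609635.688 m, N = 1814842.305 m.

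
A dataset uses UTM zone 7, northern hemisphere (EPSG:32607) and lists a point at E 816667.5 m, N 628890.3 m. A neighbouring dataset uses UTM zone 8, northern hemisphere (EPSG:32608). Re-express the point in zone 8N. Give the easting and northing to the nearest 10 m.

E 151980 m, N 629050 m

UTM 7N → geographic: φ = 5.68249998°, λ = -138.14140043°.
UTM 8N (λ₀ = -135°) forward: E = 151975.011 m, N = 629053.024 m.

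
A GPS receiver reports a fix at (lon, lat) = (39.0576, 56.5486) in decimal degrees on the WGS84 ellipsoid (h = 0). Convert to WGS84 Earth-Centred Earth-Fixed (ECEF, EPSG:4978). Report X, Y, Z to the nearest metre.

WGS84: a = 6378137 m, e² = 0.006694380; N(φ) = a/√(1−e²sin²φ) = 6393051.057 m.
X = (N+h)·cosφ·cosλ = 2736461.054 m; Y = (N+h)·cosφ·sinλ = 2220501.135 m; Z = (N(1−e²)+h)·sinφ = 5298357.486 m.

X 2736461 m, Y 2220501 m, Z 5298357 m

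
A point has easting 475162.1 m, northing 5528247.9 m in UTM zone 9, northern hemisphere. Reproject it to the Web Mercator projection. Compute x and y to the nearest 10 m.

Unproject from UTM 9N (λ₀ = -129°) → φ = 49.90609990°, λ = -129.34590049°.
Web Mercator (R = 6378137 m): x = -14398719.778 m, y = 6430029.850 m.

x -14398720 m, y 6430030 m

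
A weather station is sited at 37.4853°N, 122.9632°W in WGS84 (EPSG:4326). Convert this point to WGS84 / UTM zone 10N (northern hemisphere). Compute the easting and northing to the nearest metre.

E 503253 m, N 4148711 m

Zone 10 central meridian λ₀ = 6×10 − 183 = -123°; Δλ = +0.0368°.
Transverse Mercator on WGS84 with k₀ = 0.9996 gives E = 503253.392 m, N = 4148711.123 m.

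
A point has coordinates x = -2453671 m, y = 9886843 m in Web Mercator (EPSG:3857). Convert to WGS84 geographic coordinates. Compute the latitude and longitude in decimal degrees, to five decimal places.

R = 6378137 m. λ = x/R = -22.04170162°.
φ = 2·arctan(exp(y/R)) − 90° = 2·arctan(4.71201) − 90° = 66.03650105°.

lat 66.03650°, lon -22.04170°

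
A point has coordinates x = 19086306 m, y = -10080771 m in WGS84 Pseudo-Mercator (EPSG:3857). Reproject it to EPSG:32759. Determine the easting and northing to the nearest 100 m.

E 520100 m, N 2598200 m

Web Mercator inverse (R = 6378137 m) → φ = -66.73430034°, λ = 171.45520397°.
UTM 59S forward: E = 520064.251 m, N = 2598165.628 m.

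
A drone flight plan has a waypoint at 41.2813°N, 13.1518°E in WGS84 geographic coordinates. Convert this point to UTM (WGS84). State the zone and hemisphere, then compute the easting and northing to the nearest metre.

Longitude 13.1518° lies in the 6° band [12°, 18°), giving zone 33; latitude is north of the equator, so 33N.
Zone 33 central meridian λ₀ = 6×33 − 183 = 15°; Δλ = -1.8482°.
Transverse Mercator on WGS84 with k₀ = 0.9996 gives E = 345222.746 m, N = 4571632.077 m.

Zone 33N: E 345223 m, N 4571632 m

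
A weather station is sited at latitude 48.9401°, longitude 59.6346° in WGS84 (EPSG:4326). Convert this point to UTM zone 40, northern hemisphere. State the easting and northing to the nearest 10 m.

Zone 40 central meridian λ₀ = 6×40 − 183 = 57°; Δλ = +2.6346°.
Transverse Mercator on WGS84 with k₀ = 0.9996 gives E = 692923.013 m, N = 5424142.618 m.

E 692920 m, N 5424140 m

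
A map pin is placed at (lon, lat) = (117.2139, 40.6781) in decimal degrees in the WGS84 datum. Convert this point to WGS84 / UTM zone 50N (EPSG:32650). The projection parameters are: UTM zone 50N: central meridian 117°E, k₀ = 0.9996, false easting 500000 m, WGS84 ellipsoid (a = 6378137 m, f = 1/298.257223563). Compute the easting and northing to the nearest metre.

Zone 50 central meridian λ₀ = 6×50 − 183 = 117°; Δλ = +0.2139°.
Transverse Mercator on WGS84 with k₀ = 0.9996 gives E = 518076.559 m, N = 4503046.102 m.

E 518077 m, N 4503046 m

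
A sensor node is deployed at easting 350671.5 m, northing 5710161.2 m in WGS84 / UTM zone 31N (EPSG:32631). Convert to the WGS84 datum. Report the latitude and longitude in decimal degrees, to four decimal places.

Zone 31N: λ₀ = 3°, k₀ = 0.9996, false easting 500000 m.
Meridian distance M = (N − FN)/k₀ = 5712446.2 m.
Inverse transverse Mercator on WGS84 gives φ = 51.52279992°, λ = 0.84749941°.

lat 51.5228°, lon 0.8475°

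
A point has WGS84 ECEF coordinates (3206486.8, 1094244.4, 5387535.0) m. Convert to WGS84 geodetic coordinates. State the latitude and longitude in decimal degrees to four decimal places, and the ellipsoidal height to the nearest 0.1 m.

lat 58.0086°, lon 18.8427°, h 1520.7 m

λ = atan2(Y, X) = 18.84269976°; p = √(X²+Y²) = 3388056.7 m.
Bowring's method on WGS84 (a = 6378137 m, b = 6356752.314 m) gives φ = 58.00860011°, h = 1520.701 m.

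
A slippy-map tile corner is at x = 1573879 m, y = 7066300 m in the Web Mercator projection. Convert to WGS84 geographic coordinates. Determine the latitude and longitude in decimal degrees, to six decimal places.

R = 6378137 m. λ = x/R = 14.13839561°.
φ = 2·arctan(exp(y/R)) − 90° = 2·arctan(3.02797) − 90° = 53.44800226°.

lat 53.448002°, lon 14.138396°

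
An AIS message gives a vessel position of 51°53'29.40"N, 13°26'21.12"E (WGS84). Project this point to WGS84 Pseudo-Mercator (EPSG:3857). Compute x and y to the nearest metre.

x 1496045 m, y 6780531 m

Web Mercator is spherical with R = a = 6378137 m.
x = R·λ = 6378137 × 0.234558289 = 1496044.901 m.
y = R·ln tan(π/4 + φ/2) = 6378137 × 1.063089581 = 6780530.988 m.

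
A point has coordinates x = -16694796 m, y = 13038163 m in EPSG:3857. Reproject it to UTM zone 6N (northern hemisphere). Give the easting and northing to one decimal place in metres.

E 415539.8 m, N 8352983.3 m

Web Mercator inverse (R = 6378137 m) → φ = 75.24429954°, λ = -149.97190412°.
UTM 6N forward: E = 415539.783 m, N = 8352983.268 m.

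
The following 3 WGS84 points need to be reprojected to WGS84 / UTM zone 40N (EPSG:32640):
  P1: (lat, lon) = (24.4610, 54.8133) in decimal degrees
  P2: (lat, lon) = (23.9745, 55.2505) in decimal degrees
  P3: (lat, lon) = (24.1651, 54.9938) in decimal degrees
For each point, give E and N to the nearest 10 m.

UTM zone 40N: λ₀ = 57°, k₀ = 0.9996.
P1 (24.4610°, 54.8133°) → (278352.253, 2707019.136) m.
P2 (23.9745°, 55.2505°) → (322002.775, 2652507.785) m.
P3 (24.1651°, 54.9938°) → (296180.529, 2673966.771) m.

P1: E 278350 m, N 2707020 m; P2: E 322000 m, N 2652510 m; P3: E 296180 m, N 2673970 m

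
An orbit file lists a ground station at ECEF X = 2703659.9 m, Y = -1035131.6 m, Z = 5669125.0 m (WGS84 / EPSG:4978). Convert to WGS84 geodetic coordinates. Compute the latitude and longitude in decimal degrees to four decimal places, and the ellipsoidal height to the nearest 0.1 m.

lat 63.1035°, lon -20.9500°, h 4394.1 m

λ = atan2(Y, X) = -20.94999896°; p = √(X²+Y²) = 2895043.1 m.
Bowring's method on WGS84 (a = 6378137 m, b = 6356752.314 m) gives φ = 63.10349996°, h = 4394.094 m.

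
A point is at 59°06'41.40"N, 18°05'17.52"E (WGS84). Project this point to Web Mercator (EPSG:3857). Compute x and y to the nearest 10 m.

x 2013570 m, y 8204530 m

Web Mercator is spherical with R = a = 6378137 m.
x = R·λ = 6378137 × 0.315698646 = 2013569.213 m.
y = R·ln tan(π/4 + φ/2) = 6378137 × 1.286351397 = 8204525.440 m.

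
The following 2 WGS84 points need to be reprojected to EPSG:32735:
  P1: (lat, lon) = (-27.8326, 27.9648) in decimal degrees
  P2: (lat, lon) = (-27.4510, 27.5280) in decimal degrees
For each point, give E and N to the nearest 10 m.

P1: E 595010 m, N 6920970 m; P2: E 552180 m, N 6963500 m

UTM zone 35S: λ₀ = 27°, k₀ = 0.9996.
P1 (-27.8326°, 27.9648°) → (595010.312, 6920967.654) m.
P2 (-27.4510°, 27.5280°) → (552175.444, 6963499.926) m.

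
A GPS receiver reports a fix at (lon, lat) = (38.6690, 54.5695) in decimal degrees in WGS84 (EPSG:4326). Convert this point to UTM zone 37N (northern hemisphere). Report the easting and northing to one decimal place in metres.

Zone 37 central meridian λ₀ = 6×37 − 183 = 39°; Δλ = -0.3310°.
Transverse Mercator on WGS84 with k₀ = 0.9996 gives E = 478600.359 m, N = 6046937.887 m.

E 478600.4 m, N 6046937.9 m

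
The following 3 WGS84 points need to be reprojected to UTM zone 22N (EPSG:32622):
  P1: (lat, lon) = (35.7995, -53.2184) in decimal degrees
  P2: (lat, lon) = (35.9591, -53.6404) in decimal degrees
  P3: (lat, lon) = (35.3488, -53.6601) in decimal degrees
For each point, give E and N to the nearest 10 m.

P1: E 299540 m, N 3963980 m; P2: E 261880 m, N 3982640 m; P3: E 258270 m, N 3914970 m

UTM zone 22N: λ₀ = -51°, k₀ = 0.9996.
P1 (35.7995°, -53.2184°) → (299540.059, 3963981.150) m.
P2 (35.9591°, -53.6404°) → (261877.824, 3982635.265) m.
P3 (35.3488°, -53.6601°) → (258267.083, 3914972.709) m.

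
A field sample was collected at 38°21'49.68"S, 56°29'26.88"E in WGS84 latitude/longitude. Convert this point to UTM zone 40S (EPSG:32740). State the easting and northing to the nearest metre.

E 455515 m, N 5753697 m

Zone 40 central meridian λ₀ = 6×40 − 183 = 57°; Δλ = -0.5092°.
Transverse Mercator on WGS84 with k₀ = 0.9996 gives E = 455515.222 m, N = 5753696.673 m.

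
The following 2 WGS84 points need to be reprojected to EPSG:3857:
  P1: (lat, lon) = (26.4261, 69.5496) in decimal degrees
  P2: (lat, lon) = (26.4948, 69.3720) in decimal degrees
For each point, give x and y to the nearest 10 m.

Web Mercator: x = R·λ, y = R·ln tan(π/4+φ/2), R = 6378137 m.
P1 (26.4261°, 69.5496°) → (7742226.057, 3051951.685) m.
P2 (26.4948°, 69.3720°) → (7722455.715, 3060494.234) m.

P1: x 7742230 m, y 3051950 m; P2: x 7722460 m, y 3060490 m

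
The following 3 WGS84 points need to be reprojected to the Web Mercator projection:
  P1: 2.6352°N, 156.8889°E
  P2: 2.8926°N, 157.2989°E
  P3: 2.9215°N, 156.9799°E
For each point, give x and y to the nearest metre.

Web Mercator: x = R·λ, y = R·ln tan(π/4+φ/2), R = 6378137 m.
P1 (2.6352°, 156.8889°) → (17464792.459, 293452.599) m.
P2 (2.8926°, 157.2989°) → (17510433.450, 322139.632) m.
P3 (2.9215°, 156.9799°) → (17474922.533, 325360.910) m.

P1: x 17464792 m, y 293453 m; P2: x 17510433 m, y 322140 m; P3: x 17474923 m, y 325361 m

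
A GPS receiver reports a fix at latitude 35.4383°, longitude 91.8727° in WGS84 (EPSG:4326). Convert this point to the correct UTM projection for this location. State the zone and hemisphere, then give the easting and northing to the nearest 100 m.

Longitude 91.8727° lies in the 6° band [90°, 96°), giving zone 46; latitude is north of the equator, so 46N.
Zone 46 central meridian λ₀ = 6×46 − 183 = 93°; Δλ = -1.1273°.
Transverse Mercator on WGS84 with k₀ = 0.9996 gives E = 397681.364 m, N = 3922234.306 m.

Zone 46N: E 397700 m, N 3922200 m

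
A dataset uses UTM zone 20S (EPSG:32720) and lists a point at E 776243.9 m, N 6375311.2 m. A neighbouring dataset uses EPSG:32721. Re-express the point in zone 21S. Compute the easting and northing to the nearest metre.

E 213911 m, N 6375032 m

UTM 20S → geographic: φ = -32.72539982°, λ = -60.05250044°.
UTM 21S (λ₀ = -57°) forward: E = 213911.437 m, N = 6375032.275 m.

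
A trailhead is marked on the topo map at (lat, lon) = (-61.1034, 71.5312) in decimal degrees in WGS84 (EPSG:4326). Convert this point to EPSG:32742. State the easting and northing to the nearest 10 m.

Zone 42 central meridian λ₀ = 6×42 − 183 = 69°; Δλ = +2.5312°.
Transverse Mercator on WGS84 with k₀ = 0.9996 gives E = 636433.181 m, N = 3223056.333 m.

E 636430 m, N 3223060 m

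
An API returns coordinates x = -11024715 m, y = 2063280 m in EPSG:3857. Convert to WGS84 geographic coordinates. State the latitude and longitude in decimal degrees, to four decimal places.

R = 6378137 m. λ = x/R = -99.03669988°.
φ = 2·arctan(exp(y/R)) − 90° = 2·arctan(1.38195) − 90° = 18.21969882°.

lat 18.2197°, lon -99.0367°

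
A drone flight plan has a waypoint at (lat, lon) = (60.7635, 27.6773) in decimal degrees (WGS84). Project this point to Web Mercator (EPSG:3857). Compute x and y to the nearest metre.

x 3081023 m, y 8571720 m

Web Mercator is spherical with R = a = 6378137 m.
x = R·λ = 6378137 × 0.483060013 = 3081022.943 m.
y = R·ln tan(π/4 + φ/2) = 6378137 × 1.343922265 = 8571720.325 m.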